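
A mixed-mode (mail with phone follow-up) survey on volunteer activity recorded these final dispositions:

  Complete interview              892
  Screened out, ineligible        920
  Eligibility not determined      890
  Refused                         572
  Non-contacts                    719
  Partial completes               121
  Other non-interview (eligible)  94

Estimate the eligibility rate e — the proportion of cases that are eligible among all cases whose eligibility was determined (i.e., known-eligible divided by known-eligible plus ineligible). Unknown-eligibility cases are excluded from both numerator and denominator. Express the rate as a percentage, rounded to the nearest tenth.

Known eligible = 892 + 121 + 572 + 719 + 94 = 2398
e = 2398 / (2398 + 920) = 2398 / 3318 = 0.7227

72.3%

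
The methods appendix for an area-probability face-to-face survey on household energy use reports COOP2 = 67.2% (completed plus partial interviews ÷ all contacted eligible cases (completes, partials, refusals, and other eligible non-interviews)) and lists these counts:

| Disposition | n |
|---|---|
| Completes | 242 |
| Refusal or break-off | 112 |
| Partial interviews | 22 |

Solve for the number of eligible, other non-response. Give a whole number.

17

Numerator: 242 + 22 = 264
COOP2 = 264 / D = 0.672
D = 264 / 0.672 = 392.9
Other denominator terms total 376
eligible, other non-response = 392.9 − 376 ≈ 17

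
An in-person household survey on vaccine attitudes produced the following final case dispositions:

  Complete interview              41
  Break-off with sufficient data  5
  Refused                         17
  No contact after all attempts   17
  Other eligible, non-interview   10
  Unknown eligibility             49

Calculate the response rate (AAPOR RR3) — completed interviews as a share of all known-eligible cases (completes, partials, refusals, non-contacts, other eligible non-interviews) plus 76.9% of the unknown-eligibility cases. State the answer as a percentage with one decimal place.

32.1%

Numerator = 41
Known eligible = 41 + 5 + 17 + 17 + 10 = 90
Eligible share of unknowns = 0.7690 × 49 = 37.68
Denom = 90 + 37.68 = 127.68
RR3 = 41 / 127.68 = 0.3211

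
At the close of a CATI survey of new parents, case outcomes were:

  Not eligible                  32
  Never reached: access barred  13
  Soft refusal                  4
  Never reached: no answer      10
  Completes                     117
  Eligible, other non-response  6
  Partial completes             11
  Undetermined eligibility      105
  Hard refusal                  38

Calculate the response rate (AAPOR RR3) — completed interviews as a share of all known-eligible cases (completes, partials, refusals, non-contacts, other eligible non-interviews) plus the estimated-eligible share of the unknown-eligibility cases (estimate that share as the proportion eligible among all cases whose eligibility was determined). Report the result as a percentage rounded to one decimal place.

Declined to participate = 38 + 4 = 42
Never reached = 10 + 13 = 23
Top → 117
Known eligible → 117 + 11 + 42 + 23 + 6 = 199
e = 199 / (199 + 32) = 199 / 231 = 0.8615
Eligible share of unknowns → 0.8615 × 105 = 90.46
Denominator → 199 + 90.46 = 289.46
RR3 = 117 / 289.46 = 0.4042

40.4%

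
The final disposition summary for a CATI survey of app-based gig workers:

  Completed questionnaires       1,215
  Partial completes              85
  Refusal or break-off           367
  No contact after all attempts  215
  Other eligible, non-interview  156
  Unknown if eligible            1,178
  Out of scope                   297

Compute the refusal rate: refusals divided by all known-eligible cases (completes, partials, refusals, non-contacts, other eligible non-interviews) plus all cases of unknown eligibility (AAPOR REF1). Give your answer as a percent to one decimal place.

Num → 367
Denominator → 1215 + 85 + 367 + 215 + 156 + 1178 = 3216
REF1 = 367 / 3216 = 0.1141

11.4%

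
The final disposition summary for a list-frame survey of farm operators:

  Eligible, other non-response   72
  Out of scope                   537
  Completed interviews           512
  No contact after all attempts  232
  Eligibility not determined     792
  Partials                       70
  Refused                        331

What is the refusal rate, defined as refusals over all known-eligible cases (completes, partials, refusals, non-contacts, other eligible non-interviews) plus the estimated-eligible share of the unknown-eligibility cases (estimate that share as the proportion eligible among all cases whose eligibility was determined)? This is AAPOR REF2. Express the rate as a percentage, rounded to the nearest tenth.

Top: 331
Eligible (known): 512 + 70 + 331 + 232 + 72 = 1217
e = 1217 / (1217 + 537) = 1217 / 1754 = 0.6938
Estimated eligible among unknowns: 0.6938 × 792 = 549.49
Denominator: 1217 + 549.49 = 1766.49
REF2 = 331 / 1766.49 = 0.1874

18.7%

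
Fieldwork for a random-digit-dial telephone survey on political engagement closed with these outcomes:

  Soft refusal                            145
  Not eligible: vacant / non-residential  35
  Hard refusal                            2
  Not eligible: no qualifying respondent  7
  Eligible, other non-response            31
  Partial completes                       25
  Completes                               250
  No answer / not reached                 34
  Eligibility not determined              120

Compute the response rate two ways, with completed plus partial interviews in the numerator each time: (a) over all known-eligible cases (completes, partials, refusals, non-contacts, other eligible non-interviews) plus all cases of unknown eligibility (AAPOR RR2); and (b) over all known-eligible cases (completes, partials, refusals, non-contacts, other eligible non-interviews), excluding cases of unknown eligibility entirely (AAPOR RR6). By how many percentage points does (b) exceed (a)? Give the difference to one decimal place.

11.2

Refusals = 2 + 145 = 147
Not eligible = 7 + 35 = 42
Numerator = 250 + 25 = 275
Denom = 250 + 25 + 147 + 34 + 31 + 120 = 607
RR2 = 275 / 607 = 0.4530
Denom = 250 + 25 + 147 + 34 + 31 = 487
RR6 = 275 / 487 = 0.5647
Difference = 56.47 − 45.30 = 11.17 percentage points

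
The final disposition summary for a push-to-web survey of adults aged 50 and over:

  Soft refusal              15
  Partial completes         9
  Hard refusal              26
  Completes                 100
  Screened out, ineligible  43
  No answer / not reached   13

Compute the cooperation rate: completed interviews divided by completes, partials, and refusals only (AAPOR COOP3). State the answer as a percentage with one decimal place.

Refused = 26 + 15 = 41
Top = 100
Base = 100 + 9 + 41 = 150
COOP3 = 100 / 150 = 0.6667

66.7%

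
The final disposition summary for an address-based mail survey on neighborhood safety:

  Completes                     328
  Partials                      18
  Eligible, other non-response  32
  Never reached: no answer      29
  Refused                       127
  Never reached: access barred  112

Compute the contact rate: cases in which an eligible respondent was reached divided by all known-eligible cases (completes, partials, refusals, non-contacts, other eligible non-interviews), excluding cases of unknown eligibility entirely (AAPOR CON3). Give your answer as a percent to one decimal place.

No contact after all attempts = 29 + 112 = 141
Numerator: 328 + 18 + 127 + 32 = 505
Denominator: 328 + 18 + 127 + 141 + 32 = 646
CON3 = 505 / 646 = 0.7817

78.2%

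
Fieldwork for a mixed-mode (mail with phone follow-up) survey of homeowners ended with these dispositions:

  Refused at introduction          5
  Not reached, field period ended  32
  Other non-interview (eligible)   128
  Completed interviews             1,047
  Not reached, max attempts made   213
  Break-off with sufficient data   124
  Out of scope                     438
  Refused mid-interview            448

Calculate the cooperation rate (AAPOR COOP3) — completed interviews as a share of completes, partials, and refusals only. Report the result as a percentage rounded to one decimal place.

64.5%

Refused = 5 + 448 = 453
Non-contacts = 32 + 213 = 245
Num → 1047
Denom → 1047 + 124 + 453 = 1624
COOP3 = 1047 / 1624 = 0.6447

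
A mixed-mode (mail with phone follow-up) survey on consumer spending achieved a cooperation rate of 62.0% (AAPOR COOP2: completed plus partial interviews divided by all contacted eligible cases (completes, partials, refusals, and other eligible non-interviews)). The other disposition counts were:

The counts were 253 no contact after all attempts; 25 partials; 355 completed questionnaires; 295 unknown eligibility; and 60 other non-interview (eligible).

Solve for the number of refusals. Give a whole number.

173

Numerator = 355 + 25 = 380
COOP2 = 380 / D = 0.620
D = 380 / 0.620 = 612.9
Remaining denominator categories sum to 440
refusals = 612.9 − 440 ≈ 173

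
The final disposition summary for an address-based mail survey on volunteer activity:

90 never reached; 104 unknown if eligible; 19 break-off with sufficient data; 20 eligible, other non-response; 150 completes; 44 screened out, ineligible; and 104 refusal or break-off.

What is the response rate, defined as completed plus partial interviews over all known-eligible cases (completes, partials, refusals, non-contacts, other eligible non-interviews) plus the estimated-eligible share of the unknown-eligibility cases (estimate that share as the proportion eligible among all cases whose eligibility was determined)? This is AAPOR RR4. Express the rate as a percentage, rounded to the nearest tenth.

Num = 150 + 19 = 169
Determined eligible = 150 + 19 + 104 + 90 + 20 = 383
e = 383 / (383 + 44) = 383 / 427 = 0.8970
Eligible share of unknowns = 0.8970 × 104 = 93.29
Base = 383 + 93.29 = 476.29
RR4 = 169 / 476.29 = 0.3548

35.5%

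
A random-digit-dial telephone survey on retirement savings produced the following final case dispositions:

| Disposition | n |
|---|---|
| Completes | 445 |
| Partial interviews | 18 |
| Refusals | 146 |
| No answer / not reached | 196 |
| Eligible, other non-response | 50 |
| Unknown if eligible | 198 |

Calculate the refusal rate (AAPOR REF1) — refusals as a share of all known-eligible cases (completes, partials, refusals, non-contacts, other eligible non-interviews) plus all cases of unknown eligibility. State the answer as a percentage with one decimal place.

13.9%

Top: 146
Base: 445 + 18 + 146 + 196 + 50 + 198 = 1053
REF1 = 146 / 1053 = 0.1387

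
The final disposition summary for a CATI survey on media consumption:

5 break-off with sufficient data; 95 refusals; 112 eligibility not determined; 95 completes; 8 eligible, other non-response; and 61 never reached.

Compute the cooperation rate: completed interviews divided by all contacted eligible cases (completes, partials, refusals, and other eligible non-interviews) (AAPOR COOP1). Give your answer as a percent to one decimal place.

46.8%

Top = 95
Denominator = 95 + 5 + 95 + 8 = 203
COOP1 = 95 / 203 = 0.4680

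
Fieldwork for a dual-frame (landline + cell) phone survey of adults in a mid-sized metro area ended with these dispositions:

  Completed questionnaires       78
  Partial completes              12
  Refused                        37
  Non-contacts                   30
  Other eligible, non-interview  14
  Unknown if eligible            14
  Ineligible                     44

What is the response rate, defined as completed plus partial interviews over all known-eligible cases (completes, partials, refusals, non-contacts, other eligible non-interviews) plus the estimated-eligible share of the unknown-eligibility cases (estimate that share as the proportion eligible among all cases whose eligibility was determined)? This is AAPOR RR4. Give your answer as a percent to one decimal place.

49.4%

Num → 78 + 12 = 90
Eligible (known) → 78 + 12 + 37 + 30 + 14 = 171
e = 171 / (171 + 44) = 171 / 215 = 0.7953
Estimated eligible among unknowns → 0.7953 × 14 = 11.13
Denom → 171 + 11.13 = 182.13
RR4 = 90 / 182.13 = 0.4942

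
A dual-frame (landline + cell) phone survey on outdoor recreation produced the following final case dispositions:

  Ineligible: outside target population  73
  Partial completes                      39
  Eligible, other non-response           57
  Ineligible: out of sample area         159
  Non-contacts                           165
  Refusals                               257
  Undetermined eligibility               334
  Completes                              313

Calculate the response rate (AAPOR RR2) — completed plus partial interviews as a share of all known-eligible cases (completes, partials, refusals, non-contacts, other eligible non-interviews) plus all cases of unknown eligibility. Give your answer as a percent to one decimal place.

30.2%

Screened out, ineligible = 73 + 159 = 232
Top → 313 + 39 = 352
Base → 313 + 39 + 257 + 165 + 57 + 334 = 1165
RR2 = 352 / 1165 = 0.3021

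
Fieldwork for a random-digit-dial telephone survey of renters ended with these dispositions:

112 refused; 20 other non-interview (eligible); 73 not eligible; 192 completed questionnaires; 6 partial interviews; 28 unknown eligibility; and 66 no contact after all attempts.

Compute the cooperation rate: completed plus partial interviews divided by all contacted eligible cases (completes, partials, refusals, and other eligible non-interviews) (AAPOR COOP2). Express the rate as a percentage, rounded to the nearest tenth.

Top = 192 + 6 = 198
Denominator = 192 + 6 + 112 + 20 = 330
COOP2 = 198 / 330 = 0.6000

60.0%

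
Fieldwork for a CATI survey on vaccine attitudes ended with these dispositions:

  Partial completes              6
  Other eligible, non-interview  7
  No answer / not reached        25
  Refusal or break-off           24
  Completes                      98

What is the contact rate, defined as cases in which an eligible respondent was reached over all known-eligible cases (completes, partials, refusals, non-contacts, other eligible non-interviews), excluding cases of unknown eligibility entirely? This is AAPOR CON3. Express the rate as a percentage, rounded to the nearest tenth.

84.4%

Top → 98 + 6 + 24 + 7 = 135
Denominator → 98 + 6 + 24 + 25 + 7 = 160
CON3 = 135 / 160 = 0.8438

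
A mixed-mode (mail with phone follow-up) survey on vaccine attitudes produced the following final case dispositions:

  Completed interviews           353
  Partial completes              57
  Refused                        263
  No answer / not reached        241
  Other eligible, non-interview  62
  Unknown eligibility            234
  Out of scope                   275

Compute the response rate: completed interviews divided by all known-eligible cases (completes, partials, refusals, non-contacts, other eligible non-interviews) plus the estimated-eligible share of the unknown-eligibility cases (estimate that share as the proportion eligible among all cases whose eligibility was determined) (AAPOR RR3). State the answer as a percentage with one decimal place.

30.5%

Top: 353
Determined eligible: 353 + 57 + 263 + 241 + 62 = 976
e = 976 / (976 + 275) = 976 / 1251 = 0.7802
Estimated eligible among unknowns: 0.7802 × 234 = 182.57
Denom: 976 + 182.57 = 1158.57
RR3 = 353 / 1158.57 = 0.3047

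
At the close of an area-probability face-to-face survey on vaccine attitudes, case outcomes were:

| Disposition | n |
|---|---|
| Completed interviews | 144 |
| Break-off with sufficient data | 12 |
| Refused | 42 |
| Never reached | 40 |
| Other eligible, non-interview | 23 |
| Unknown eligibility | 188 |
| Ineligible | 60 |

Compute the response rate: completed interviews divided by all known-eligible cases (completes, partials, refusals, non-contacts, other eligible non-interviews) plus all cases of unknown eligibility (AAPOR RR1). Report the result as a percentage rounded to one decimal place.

32.1%

Top → 144
Denominator → 144 + 12 + 42 + 40 + 23 + 188 = 449
RR1 = 144 / 449 = 0.3207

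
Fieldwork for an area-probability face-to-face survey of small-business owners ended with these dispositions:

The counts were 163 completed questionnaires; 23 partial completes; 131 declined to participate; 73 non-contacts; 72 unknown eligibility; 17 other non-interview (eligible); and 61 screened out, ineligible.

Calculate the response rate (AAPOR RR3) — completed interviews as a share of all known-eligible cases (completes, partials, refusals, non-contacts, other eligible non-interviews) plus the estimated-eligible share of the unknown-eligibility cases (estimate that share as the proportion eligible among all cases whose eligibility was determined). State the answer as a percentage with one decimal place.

34.7%

Num = 163
Eligible (known) = 163 + 23 + 131 + 73 + 17 = 407
e = 407 / (407 + 61) = 407 / 468 = 0.8697
e × U = 0.8697 × 72 = 62.62
Denominator = 407 + 62.62 = 469.62
RR3 = 163 / 469.62 = 0.3471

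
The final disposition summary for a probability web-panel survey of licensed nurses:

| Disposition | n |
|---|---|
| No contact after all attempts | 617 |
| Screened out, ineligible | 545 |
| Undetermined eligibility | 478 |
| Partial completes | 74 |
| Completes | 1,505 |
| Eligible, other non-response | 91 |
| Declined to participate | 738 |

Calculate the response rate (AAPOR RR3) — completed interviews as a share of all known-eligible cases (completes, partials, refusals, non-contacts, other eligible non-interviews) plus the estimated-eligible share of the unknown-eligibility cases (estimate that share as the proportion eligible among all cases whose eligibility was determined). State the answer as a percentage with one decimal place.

43.9%

Numerator = 1505
Determined eligible = 1505 + 74 + 738 + 617 + 91 = 3025
e = 3025 / (3025 + 545) = 3025 / 3570 = 0.8473
Eligible share of unknowns = 0.8473 × 478 = 405.01
Base = 3025 + 405.01 = 3430.01
RR3 = 1505 / 3430.01 = 0.4388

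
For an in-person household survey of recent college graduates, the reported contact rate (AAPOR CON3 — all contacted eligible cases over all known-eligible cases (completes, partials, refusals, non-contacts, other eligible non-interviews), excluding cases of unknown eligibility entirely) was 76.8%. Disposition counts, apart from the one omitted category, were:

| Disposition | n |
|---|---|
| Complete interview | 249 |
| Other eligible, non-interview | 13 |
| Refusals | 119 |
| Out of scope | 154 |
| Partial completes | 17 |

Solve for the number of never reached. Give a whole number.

120

Num → 249 + 17 + 119 + 13 = 398
CON3 = 398 / D = 0.768
D = 398 / 0.768 = 518.2
Rest of base = 398
never reached = 518.2 − 398 ≈ 120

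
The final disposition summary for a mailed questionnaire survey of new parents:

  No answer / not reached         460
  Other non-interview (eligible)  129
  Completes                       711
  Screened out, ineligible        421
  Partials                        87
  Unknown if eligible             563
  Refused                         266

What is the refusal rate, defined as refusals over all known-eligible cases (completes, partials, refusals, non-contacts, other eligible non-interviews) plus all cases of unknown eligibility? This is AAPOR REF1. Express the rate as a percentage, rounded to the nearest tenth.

12.0%

Top = 266
Denom = 711 + 87 + 266 + 460 + 129 + 563 = 2216
REF1 = 266 / 2216 = 0.1200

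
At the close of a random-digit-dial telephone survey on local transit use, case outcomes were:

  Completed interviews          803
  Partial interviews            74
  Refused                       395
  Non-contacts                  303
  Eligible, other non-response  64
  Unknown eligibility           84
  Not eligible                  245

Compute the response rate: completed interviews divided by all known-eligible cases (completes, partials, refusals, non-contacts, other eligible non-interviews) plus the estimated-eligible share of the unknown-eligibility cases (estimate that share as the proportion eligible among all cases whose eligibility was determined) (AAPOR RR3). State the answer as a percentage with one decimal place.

Num: 803
Determined eligible: 803 + 74 + 395 + 303 + 64 = 1639
e = 1639 / (1639 + 245) = 1639 / 1884 = 0.8700
Estimated eligible among unknowns: 0.8700 × 84 = 73.08
Denominator: 1639 + 73.08 = 1712.08
RR3 = 803 / 1712.08 = 0.4690

46.9%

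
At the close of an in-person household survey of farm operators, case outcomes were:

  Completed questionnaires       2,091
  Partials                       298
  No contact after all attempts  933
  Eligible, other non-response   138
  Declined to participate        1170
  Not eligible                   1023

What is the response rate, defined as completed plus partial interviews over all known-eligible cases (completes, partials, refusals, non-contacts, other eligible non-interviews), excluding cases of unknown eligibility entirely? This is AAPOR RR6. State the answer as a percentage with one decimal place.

Top = 2091 + 298 = 2389
Base = 2091 + 298 + 1170 + 933 + 138 = 4630
RR6 = 2389 / 4630 = 0.5160

51.6%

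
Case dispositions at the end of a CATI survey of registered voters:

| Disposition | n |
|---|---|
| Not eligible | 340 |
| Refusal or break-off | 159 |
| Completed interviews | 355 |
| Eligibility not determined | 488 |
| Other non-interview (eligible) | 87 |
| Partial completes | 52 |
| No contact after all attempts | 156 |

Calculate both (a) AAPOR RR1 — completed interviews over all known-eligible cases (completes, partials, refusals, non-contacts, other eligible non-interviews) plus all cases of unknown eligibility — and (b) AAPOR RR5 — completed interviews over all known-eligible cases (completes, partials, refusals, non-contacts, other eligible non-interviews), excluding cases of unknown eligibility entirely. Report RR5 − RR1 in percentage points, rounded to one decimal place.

Numerator: 355
Denominator: 355 + 52 + 159 + 156 + 87 + 488 = 1297
RR1 = 355 / 1297 = 0.2737
Denominator: 355 + 52 + 159 + 156 + 87 = 809
RR5 = 355 / 809 = 0.4388
Difference = 43.88 − 27.37 = 16.51 percentage points

16.5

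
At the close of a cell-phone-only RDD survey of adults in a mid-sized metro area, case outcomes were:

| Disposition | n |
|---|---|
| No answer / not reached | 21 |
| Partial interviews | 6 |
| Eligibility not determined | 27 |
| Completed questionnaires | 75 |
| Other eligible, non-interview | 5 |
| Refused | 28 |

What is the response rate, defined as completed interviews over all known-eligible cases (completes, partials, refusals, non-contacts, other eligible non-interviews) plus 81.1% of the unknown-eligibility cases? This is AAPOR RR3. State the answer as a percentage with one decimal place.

47.8%

Top = 75
Eligible (known) = 75 + 6 + 28 + 21 + 5 = 135
e × U = 0.8110 × 27 = 21.90
Denom = 135 + 21.90 = 156.90
RR3 = 75 / 156.90 = 0.4780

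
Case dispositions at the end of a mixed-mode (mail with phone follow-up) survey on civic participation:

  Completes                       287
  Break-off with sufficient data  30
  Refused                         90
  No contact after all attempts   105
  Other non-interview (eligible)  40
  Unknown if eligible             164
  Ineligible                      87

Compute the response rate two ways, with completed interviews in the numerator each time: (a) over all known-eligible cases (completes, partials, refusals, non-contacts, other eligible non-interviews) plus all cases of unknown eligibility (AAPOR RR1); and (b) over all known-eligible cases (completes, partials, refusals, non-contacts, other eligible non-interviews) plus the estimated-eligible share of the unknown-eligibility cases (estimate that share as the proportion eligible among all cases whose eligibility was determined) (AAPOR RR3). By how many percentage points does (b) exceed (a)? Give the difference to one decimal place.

Num = 287
Denominator = 287 + 30 + 90 + 105 + 40 + 164 = 716
RR1 = 287 / 716 = 0.4008
Determined eligible = 287 + 30 + 90 + 105 + 40 = 552
e = 552 / (552 + 87) = 552 / 639 = 0.8638
Eligible share of unknowns = 0.8638 × 164 = 141.66
Denominator = 552 + 141.66 = 693.66
RR3 = 287 / 693.66 = 0.4137
Difference = 41.37 − 40.08 = 1.29 percentage points

1.3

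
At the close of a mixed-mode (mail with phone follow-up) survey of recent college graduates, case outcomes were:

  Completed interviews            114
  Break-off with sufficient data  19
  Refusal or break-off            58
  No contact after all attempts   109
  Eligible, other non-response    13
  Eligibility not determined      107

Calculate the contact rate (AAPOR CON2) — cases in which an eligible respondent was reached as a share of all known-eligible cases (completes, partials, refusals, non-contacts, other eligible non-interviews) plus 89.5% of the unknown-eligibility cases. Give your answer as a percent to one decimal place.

49.9%

Numerator: 114 + 19 + 58 + 13 = 204
Determined eligible: 114 + 19 + 58 + 109 + 13 = 313
Eligible share of unknowns: 0.8950 × 107 = 95.77
Denom: 313 + 95.77 = 408.77
CON2 = 204 / 408.77 = 0.4991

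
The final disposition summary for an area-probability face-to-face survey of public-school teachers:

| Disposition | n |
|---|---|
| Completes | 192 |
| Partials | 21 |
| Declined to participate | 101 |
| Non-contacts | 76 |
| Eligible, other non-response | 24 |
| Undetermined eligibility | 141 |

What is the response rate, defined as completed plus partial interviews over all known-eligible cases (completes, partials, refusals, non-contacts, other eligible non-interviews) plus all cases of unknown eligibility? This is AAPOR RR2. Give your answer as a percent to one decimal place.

38.4%

Num: 192 + 21 = 213
Denominator: 192 + 21 + 101 + 76 + 24 + 141 = 555
RR2 = 213 / 555 = 0.3838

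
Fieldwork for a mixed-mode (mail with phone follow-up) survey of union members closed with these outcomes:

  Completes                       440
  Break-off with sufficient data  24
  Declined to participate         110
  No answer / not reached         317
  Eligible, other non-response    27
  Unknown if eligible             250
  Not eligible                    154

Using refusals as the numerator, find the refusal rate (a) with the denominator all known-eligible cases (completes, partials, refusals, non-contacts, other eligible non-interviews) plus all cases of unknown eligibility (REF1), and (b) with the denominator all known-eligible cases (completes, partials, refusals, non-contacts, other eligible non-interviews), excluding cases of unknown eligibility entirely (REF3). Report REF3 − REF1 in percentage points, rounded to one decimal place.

Numerator = 110
Denominator = 440 + 24 + 110 + 317 + 27 + 250 = 1168
REF1 = 110 / 1168 = 0.0942
Denominator = 440 + 24 + 110 + 317 + 27 = 918
REF3 = 110 / 918 = 0.1198
Difference = 11.98 − 9.42 = 2.56 percentage points

2.6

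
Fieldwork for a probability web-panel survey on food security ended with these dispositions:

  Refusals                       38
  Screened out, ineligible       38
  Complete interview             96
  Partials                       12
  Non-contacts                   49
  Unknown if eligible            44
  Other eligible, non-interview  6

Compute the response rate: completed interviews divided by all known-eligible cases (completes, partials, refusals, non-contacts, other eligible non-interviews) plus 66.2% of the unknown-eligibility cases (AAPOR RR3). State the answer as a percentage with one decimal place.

41.7%

Numerator: 96
Known eligible: 96 + 12 + 38 + 49 + 6 = 201
Eligible share of unknowns: 0.6620 × 44 = 29.13
Base: 201 + 29.13 = 230.13
RR3 = 96 / 230.13 = 0.4172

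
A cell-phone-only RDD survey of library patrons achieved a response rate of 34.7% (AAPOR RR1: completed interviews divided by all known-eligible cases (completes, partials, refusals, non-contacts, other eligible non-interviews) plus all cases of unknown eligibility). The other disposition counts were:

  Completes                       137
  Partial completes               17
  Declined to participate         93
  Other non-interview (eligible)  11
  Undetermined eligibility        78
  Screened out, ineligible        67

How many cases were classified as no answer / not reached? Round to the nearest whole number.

RR1 = 137 / D = 0.347
D = 137 / 0.347 = 394.8
Rest of base = 336
no answer / not reached = 394.8 − 336 ≈ 59

59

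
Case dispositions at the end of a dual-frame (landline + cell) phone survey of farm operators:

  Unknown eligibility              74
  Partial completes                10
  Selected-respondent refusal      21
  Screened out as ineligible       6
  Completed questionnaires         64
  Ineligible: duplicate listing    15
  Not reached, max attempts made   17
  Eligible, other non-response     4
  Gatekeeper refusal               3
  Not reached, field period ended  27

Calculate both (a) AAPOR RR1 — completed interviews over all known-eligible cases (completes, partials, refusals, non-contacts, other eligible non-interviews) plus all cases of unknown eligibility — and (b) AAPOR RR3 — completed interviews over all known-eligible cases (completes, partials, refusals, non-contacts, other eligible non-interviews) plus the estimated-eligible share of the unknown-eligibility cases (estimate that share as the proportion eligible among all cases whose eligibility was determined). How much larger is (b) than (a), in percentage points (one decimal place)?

1.3

Refused = 3 + 21 = 24
No contact after all attempts = 27 + 17 = 44
Not eligible = 6 + 15 = 21
Num → 64
Base → 64 + 10 + 24 + 44 + 4 + 74 = 220
RR1 = 64 / 220 = 0.2909
Known eligible → 64 + 10 + 24 + 44 + 4 = 146
e = 146 / (146 + 21) = 146 / 167 = 0.8743
e × U → 0.8743 × 74 = 64.70
Base → 146 + 64.70 = 210.70
RR3 = 64 / 210.70 = 0.3037
Difference = 30.37 − 29.09 = 1.28 percentage points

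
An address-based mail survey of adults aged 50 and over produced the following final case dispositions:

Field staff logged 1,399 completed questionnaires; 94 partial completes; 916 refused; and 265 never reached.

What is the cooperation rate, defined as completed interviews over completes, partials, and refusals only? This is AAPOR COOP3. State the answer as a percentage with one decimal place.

58.1%

Top = 1399
Denom = 1399 + 94 + 916 = 2409
COOP3 = 1399 / 2409 = 0.5807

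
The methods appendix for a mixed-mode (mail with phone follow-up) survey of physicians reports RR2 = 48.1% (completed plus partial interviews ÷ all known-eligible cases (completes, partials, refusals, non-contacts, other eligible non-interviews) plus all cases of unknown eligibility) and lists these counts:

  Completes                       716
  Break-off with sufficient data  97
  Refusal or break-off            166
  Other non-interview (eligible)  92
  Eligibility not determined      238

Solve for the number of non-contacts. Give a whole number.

381

Num: 716 + 97 = 813
RR2 = 813 / D = 0.481
D = 813 / 0.481 = 1690.2
Other denominator terms total 1309
non-contacts = 1690.2 − 1309 ≈ 381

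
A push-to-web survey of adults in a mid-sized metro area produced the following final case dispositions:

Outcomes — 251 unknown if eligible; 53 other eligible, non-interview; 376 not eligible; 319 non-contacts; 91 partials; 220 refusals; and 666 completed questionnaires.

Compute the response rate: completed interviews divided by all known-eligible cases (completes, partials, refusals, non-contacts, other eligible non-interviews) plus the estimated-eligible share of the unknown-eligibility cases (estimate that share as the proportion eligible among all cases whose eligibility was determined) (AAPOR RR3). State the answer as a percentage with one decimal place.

43.1%

Numerator = 666
Known eligible = 666 + 91 + 220 + 319 + 53 = 1349
e = 1349 / (1349 + 376) = 1349 / 1725 = 0.7820
e × U = 0.7820 × 251 = 196.28
Denominator = 1349 + 196.28 = 1545.28
RR3 = 666 / 1545.28 = 0.4310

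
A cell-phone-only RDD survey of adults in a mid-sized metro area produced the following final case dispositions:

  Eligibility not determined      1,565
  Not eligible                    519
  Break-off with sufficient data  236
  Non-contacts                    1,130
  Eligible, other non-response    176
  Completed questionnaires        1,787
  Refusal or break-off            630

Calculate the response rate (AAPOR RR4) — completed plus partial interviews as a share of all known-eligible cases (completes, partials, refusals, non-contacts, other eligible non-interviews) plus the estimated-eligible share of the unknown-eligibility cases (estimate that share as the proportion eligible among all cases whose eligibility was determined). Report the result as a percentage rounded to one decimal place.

37.9%

Num = 1787 + 236 = 2023
Determined eligible = 1787 + 236 + 630 + 1130 + 176 = 3959
e = 3959 / (3959 + 519) = 3959 / 4478 = 0.8841
Eligible share of unknowns = 0.8841 × 1565 = 1383.62
Denom = 3959 + 1383.62 = 5342.62
RR4 = 2023 / 5342.62 = 0.3787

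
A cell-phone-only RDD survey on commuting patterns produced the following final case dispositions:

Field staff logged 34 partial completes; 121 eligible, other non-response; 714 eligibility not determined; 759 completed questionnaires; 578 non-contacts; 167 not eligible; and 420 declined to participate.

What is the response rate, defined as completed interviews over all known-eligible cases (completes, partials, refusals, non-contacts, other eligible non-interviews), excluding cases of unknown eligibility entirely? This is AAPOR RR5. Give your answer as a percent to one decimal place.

39.7%

Top → 759
Denominator → 759 + 34 + 420 + 578 + 121 = 1912
RR5 = 759 / 1912 = 0.3970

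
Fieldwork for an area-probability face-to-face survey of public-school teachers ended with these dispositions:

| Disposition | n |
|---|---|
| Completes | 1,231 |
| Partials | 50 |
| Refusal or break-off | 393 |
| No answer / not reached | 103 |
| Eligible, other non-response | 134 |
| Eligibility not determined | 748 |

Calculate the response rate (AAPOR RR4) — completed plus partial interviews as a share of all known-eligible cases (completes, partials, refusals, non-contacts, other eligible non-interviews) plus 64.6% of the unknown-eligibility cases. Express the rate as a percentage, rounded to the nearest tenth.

53.5%

Top = 1231 + 50 = 1281
Known eligible = 1231 + 50 + 393 + 103 + 134 = 1911
Eligible share of unknowns = 0.6460 × 748 = 483.21
Denom = 1911 + 483.21 = 2394.21
RR4 = 1281 / 2394.21 = 0.5350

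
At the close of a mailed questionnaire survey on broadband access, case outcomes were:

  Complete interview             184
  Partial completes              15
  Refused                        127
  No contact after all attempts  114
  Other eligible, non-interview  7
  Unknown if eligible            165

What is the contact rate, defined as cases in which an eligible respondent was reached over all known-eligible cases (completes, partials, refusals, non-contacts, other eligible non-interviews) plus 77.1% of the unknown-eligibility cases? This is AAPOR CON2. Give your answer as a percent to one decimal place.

58.0%

Top → 184 + 15 + 127 + 7 = 333
Determined eligible → 184 + 15 + 127 + 114 + 7 = 447
Estimated eligible among unknowns → 0.7710 × 165 = 127.22
Denom → 447 + 127.22 = 574.22
CON2 = 333 / 574.22 = 0.5799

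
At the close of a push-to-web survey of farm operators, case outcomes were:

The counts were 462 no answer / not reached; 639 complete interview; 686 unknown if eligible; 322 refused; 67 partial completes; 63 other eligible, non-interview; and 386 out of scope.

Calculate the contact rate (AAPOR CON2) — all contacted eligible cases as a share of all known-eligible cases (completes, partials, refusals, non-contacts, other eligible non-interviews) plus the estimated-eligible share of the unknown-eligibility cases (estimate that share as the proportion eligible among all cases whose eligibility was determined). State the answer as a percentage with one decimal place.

Numerator: 639 + 67 + 322 + 63 = 1091
Eligible (known): 639 + 67 + 322 + 462 + 63 = 1553
e = 1553 / (1553 + 386) = 1553 / 1939 = 0.8009
Eligible share of unknowns: 0.8009 × 686 = 549.42
Denom: 1553 + 549.42 = 2102.42
CON2 = 1091 / 2102.42 = 0.5189

51.9%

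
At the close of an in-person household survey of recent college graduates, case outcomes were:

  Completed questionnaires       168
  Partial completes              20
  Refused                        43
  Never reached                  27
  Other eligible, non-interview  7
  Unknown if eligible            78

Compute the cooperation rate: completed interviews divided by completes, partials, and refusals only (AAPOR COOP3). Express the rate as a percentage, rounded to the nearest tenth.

72.7%

Numerator = 168
Base = 168 + 20 + 43 = 231
COOP3 = 168 / 231 = 0.7273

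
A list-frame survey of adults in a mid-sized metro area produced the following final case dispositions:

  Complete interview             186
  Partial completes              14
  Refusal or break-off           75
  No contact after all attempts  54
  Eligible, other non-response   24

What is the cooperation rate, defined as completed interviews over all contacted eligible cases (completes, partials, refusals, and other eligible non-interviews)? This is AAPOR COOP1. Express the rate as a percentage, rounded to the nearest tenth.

Numerator: 186
Denominator: 186 + 14 + 75 + 24 = 299
COOP1 = 186 / 299 = 0.6221

62.2%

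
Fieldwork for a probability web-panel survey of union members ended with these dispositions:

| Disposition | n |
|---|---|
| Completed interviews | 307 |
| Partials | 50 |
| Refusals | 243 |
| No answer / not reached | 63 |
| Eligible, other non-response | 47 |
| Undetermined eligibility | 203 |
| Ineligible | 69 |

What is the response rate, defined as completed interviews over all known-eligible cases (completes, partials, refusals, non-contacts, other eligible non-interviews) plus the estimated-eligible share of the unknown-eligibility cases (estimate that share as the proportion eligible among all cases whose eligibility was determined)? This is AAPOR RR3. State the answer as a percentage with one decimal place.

Top = 307
Eligible (known) = 307 + 50 + 243 + 63 + 47 = 710
e = 710 / (710 + 69) = 710 / 779 = 0.9114
e × U = 0.9114 × 203 = 185.01
Base = 710 + 185.01 = 895.01
RR3 = 307 / 895.01 = 0.3430

34.3%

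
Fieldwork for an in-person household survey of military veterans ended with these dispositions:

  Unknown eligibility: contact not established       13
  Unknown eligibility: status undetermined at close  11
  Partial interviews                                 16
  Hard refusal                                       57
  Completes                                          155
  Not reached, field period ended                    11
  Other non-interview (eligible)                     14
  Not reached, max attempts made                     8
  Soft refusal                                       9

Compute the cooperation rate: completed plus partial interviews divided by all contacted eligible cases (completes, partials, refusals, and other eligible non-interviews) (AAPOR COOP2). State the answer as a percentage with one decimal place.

68.1%

Declined to participate = 57 + 9 = 66
Never reached = 11 + 8 = 19
Unknown eligibility = 13 + 11 = 24
Num → 155 + 16 = 171
Base → 155 + 16 + 66 + 14 = 251
COOP2 = 171 / 251 = 0.6813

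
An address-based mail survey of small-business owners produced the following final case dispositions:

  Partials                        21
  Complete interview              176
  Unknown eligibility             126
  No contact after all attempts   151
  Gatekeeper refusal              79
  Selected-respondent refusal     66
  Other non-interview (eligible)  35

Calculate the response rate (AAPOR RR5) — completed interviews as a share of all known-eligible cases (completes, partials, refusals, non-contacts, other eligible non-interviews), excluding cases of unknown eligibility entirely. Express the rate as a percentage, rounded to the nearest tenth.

Refusal or break-off = 79 + 66 = 145
Top = 176
Denominator = 176 + 21 + 145 + 151 + 35 = 528
RR5 = 176 / 528 = 0.3333

33.3%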